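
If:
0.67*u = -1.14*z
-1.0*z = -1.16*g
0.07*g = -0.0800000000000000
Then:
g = -1.14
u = 2.26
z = -1.33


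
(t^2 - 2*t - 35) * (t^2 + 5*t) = t^4 + 3*t^3 - 45*t^2 - 175*t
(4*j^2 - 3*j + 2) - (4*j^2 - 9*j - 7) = 6*j + 9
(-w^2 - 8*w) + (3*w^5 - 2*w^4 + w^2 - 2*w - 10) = 3*w^5 - 2*w^4 - 10*w - 10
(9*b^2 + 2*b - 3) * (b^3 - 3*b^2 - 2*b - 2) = 9*b^5 - 25*b^4 - 27*b^3 - 13*b^2 + 2*b + 6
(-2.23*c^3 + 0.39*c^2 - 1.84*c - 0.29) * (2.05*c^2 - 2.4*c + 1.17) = -4.5715*c^5 + 6.1515*c^4 - 7.3171*c^3 + 4.2778*c^2 - 1.4568*c - 0.3393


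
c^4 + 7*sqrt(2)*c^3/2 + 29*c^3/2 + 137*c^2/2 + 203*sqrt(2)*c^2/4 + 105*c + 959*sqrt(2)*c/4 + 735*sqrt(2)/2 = (c + 7/2)*(c + 5)*(c + 6)*(c + 7*sqrt(2)/2)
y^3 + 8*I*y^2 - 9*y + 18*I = (y - I)*(y + 3*I)*(y + 6*I)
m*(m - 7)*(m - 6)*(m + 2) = m^4 - 11*m^3 + 16*m^2 + 84*m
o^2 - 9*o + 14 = (o - 7)*(o - 2)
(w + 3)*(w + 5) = w^2 + 8*w + 15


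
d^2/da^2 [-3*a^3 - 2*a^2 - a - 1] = -18*a - 4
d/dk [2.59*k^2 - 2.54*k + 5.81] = 5.18*k - 2.54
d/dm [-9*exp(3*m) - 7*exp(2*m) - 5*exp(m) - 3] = (-27*exp(2*m) - 14*exp(m) - 5)*exp(m)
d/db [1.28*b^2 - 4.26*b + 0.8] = 2.56*b - 4.26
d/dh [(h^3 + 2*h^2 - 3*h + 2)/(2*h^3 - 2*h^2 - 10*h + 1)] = (-6*h^4 - 8*h^3 - 35*h^2 + 12*h + 17)/(4*h^6 - 8*h^5 - 36*h^4 + 44*h^3 + 96*h^2 - 20*h + 1)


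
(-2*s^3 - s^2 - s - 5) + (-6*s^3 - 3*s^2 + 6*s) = -8*s^3 - 4*s^2 + 5*s - 5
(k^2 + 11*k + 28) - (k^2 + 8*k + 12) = 3*k + 16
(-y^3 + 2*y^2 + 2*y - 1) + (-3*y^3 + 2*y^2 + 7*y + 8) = -4*y^3 + 4*y^2 + 9*y + 7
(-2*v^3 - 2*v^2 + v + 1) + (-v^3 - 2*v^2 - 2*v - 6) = -3*v^3 - 4*v^2 - v - 5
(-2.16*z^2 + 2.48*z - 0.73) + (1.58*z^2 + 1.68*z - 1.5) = -0.58*z^2 + 4.16*z - 2.23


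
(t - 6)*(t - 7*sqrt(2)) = t^2 - 7*sqrt(2)*t - 6*t + 42*sqrt(2)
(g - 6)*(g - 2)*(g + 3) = g^3 - 5*g^2 - 12*g + 36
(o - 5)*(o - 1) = o^2 - 6*o + 5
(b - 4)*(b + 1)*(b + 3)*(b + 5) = b^4 + 5*b^3 - 13*b^2 - 77*b - 60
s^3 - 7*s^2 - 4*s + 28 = (s - 7)*(s - 2)*(s + 2)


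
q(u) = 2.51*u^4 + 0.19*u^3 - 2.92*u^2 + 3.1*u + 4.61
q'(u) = 10.04*u^3 + 0.57*u^2 - 5.84*u + 3.1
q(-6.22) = 3583.58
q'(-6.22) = -2354.57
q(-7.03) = 5902.98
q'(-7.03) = -3415.86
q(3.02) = 201.36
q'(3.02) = 267.20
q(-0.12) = 4.20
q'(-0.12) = 3.79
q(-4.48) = 926.11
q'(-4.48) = -862.05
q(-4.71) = 1140.64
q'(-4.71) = -1005.80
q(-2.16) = 37.01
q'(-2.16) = -82.81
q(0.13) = 4.96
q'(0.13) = 2.37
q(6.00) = 3212.09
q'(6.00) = 2157.22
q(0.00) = 4.61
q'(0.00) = 3.10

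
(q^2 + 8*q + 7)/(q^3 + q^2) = (q + 7)/q^2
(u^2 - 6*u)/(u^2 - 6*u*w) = (u - 6)/(u - 6*w)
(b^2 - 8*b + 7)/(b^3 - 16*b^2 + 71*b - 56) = 1/(b - 8)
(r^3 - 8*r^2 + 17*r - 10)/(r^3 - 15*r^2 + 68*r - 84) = (r^2 - 6*r + 5)/(r^2 - 13*r + 42)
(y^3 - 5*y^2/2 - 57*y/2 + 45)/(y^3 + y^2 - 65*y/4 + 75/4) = 2*(y - 6)/(2*y - 5)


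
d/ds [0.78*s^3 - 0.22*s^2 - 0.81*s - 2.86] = 2.34*s^2 - 0.44*s - 0.81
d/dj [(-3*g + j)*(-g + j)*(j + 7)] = 3*g^2 - 8*g*j - 28*g + 3*j^2 + 14*j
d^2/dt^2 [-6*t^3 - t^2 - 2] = -36*t - 2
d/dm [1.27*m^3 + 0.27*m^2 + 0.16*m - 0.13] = 3.81*m^2 + 0.54*m + 0.16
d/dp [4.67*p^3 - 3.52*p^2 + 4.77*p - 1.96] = 14.01*p^2 - 7.04*p + 4.77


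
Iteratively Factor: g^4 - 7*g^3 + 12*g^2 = (g)*(g^3 - 7*g^2 + 12*g) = g*(g - 3)*(g^2 - 4*g) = g*(g - 4)*(g - 3)*(g)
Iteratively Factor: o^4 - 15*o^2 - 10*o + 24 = (o + 3)*(o^3 - 3*o^2 - 6*o + 8) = (o - 1)*(o + 3)*(o^2 - 2*o - 8) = (o - 4)*(o - 1)*(o + 3)*(o + 2)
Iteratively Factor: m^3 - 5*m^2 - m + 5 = (m + 1)*(m^2 - 6*m + 5) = (m - 1)*(m + 1)*(m - 5)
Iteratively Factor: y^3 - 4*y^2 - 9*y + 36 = (y - 4)*(y^2 - 9) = (y - 4)*(y - 3)*(y + 3)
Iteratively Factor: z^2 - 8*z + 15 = (z - 3)*(z - 5)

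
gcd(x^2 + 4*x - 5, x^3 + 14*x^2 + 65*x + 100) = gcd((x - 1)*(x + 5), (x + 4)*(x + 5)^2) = x + 5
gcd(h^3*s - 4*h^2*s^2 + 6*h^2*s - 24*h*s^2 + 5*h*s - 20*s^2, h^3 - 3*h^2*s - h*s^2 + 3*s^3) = 1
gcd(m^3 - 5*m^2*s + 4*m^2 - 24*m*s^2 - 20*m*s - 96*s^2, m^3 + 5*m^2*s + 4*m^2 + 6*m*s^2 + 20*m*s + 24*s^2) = m^2 + 3*m*s + 4*m + 12*s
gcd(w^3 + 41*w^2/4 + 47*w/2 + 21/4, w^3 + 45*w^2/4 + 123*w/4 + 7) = w^2 + 29*w/4 + 7/4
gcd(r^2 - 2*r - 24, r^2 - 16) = r + 4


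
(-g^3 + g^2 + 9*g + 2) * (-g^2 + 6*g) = g^5 - 7*g^4 - 3*g^3 + 52*g^2 + 12*g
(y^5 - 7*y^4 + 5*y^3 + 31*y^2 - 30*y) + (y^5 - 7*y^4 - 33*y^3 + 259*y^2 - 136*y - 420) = 2*y^5 - 14*y^4 - 28*y^3 + 290*y^2 - 166*y - 420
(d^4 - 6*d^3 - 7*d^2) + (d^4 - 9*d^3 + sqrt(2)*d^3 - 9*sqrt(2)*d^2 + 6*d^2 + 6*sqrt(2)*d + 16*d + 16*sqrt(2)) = 2*d^4 - 15*d^3 + sqrt(2)*d^3 - 9*sqrt(2)*d^2 - d^2 + 6*sqrt(2)*d + 16*d + 16*sqrt(2)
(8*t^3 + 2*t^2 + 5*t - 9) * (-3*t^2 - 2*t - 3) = -24*t^5 - 22*t^4 - 43*t^3 + 11*t^2 + 3*t + 27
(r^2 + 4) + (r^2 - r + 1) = 2*r^2 - r + 5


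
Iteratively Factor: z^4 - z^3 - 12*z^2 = (z - 4)*(z^3 + 3*z^2) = z*(z - 4)*(z^2 + 3*z) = z^2*(z - 4)*(z + 3)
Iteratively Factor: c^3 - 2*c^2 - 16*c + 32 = (c - 4)*(c^2 + 2*c - 8) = (c - 4)*(c - 2)*(c + 4)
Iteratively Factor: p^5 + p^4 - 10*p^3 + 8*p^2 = (p - 2)*(p^4 + 3*p^3 - 4*p^2) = p*(p - 2)*(p^3 + 3*p^2 - 4*p) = p*(p - 2)*(p + 4)*(p^2 - p) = p*(p - 2)*(p - 1)*(p + 4)*(p)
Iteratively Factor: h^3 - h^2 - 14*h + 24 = (h - 2)*(h^2 + h - 12) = (h - 2)*(h + 4)*(h - 3)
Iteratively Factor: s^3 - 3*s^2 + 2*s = (s)*(s^2 - 3*s + 2) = s*(s - 2)*(s - 1)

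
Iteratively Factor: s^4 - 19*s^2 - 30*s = (s)*(s^3 - 19*s - 30) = s*(s + 3)*(s^2 - 3*s - 10) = s*(s + 2)*(s + 3)*(s - 5)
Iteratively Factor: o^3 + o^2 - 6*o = (o + 3)*(o^2 - 2*o) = o*(o + 3)*(o - 2)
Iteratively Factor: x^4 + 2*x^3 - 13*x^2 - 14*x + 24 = (x - 1)*(x^3 + 3*x^2 - 10*x - 24) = (x - 1)*(x + 2)*(x^2 + x - 12) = (x - 3)*(x - 1)*(x + 2)*(x + 4)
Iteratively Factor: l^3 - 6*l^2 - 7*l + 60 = (l - 5)*(l^2 - l - 12) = (l - 5)*(l + 3)*(l - 4)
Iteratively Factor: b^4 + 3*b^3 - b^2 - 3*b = (b + 3)*(b^3 - b) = b*(b + 3)*(b^2 - 1) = b*(b - 1)*(b + 3)*(b + 1)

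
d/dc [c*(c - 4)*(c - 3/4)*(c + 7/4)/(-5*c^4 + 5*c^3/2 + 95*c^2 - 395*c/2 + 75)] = (-80*c^6 + 876*c^5 - 5027*c^4 + 9336*c^3 - 797*c^2 - 5100*c + 2520)/(40*(4*c^8 - 4*c^7 - 151*c^6 + 392*c^5 + 1166*c^4 - 5944*c^3 + 8521*c^2 - 4740*c + 900))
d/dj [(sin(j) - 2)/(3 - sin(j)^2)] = (sin(j)^2 - 4*sin(j) + 3)*cos(j)/(sin(j)^2 - 3)^2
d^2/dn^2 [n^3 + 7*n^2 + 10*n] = 6*n + 14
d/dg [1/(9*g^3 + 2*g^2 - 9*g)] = (-27*g^2 - 4*g + 9)/(g^2*(9*g^2 + 2*g - 9)^2)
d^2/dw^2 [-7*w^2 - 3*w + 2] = -14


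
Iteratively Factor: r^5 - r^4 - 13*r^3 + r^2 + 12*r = (r + 3)*(r^4 - 4*r^3 - r^2 + 4*r) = (r + 1)*(r + 3)*(r^3 - 5*r^2 + 4*r) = r*(r + 1)*(r + 3)*(r^2 - 5*r + 4) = r*(r - 1)*(r + 1)*(r + 3)*(r - 4)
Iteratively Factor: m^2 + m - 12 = (m - 3)*(m + 4)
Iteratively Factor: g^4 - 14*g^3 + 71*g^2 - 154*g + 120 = (g - 3)*(g^3 - 11*g^2 + 38*g - 40) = (g - 4)*(g - 3)*(g^2 - 7*g + 10) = (g - 5)*(g - 4)*(g - 3)*(g - 2)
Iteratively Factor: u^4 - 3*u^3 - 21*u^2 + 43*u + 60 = (u - 5)*(u^3 + 2*u^2 - 11*u - 12) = (u - 5)*(u + 1)*(u^2 + u - 12) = (u - 5)*(u - 3)*(u + 1)*(u + 4)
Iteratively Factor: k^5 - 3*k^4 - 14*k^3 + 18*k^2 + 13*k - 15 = (k + 3)*(k^4 - 6*k^3 + 4*k^2 + 6*k - 5) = (k + 1)*(k + 3)*(k^3 - 7*k^2 + 11*k - 5) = (k - 1)*(k + 1)*(k + 3)*(k^2 - 6*k + 5) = (k - 1)^2*(k + 1)*(k + 3)*(k - 5)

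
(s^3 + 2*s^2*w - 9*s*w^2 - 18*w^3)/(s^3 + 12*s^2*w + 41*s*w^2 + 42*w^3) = (s - 3*w)/(s + 7*w)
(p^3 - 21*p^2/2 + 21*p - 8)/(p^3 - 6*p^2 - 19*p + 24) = (p^2 - 5*p/2 + 1)/(p^2 + 2*p - 3)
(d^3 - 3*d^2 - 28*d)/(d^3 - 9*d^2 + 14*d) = (d + 4)/(d - 2)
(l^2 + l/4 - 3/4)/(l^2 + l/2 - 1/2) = (4*l - 3)/(2*(2*l - 1))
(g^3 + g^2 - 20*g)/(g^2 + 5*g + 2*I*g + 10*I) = g*(g - 4)/(g + 2*I)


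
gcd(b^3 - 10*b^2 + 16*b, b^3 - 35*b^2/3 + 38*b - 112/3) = b - 2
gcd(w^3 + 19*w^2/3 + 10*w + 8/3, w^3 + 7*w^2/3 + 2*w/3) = w^2 + 7*w/3 + 2/3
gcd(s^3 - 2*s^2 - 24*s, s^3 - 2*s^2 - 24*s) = s^3 - 2*s^2 - 24*s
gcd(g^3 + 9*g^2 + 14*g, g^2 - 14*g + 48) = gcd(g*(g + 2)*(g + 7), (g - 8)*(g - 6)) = 1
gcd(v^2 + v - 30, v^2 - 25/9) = 1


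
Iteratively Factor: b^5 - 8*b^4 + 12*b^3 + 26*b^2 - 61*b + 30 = (b - 1)*(b^4 - 7*b^3 + 5*b^2 + 31*b - 30) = (b - 1)*(b + 2)*(b^3 - 9*b^2 + 23*b - 15) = (b - 1)^2*(b + 2)*(b^2 - 8*b + 15) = (b - 3)*(b - 1)^2*(b + 2)*(b - 5)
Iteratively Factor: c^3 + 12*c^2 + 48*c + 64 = (c + 4)*(c^2 + 8*c + 16) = (c + 4)^2*(c + 4)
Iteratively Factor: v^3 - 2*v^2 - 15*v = (v - 5)*(v^2 + 3*v) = (v - 5)*(v + 3)*(v)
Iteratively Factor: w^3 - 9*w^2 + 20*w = (w)*(w^2 - 9*w + 20) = w*(w - 4)*(w - 5)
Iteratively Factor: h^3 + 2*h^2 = (h)*(h^2 + 2*h) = h*(h + 2)*(h)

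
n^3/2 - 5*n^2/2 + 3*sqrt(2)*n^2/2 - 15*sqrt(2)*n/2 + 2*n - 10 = (n/2 + sqrt(2)/2)*(n - 5)*(n + 2*sqrt(2))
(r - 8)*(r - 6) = r^2 - 14*r + 48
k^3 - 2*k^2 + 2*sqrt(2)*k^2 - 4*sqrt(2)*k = k*(k - 2)*(k + 2*sqrt(2))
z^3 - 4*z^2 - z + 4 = (z - 4)*(z - 1)*(z + 1)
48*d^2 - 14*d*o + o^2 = (-8*d + o)*(-6*d + o)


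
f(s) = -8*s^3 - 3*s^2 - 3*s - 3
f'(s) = -24*s^2 - 6*s - 3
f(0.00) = -3.00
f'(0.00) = -3.00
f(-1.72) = 33.99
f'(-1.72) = -63.68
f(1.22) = -25.65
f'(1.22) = -46.04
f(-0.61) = -0.47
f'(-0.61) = -8.27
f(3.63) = -436.08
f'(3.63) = -341.03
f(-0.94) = 3.81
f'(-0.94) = -18.57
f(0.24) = -4.00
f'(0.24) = -5.82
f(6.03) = -1884.22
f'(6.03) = -911.84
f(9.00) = -6105.00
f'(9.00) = -2001.00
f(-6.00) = 1635.00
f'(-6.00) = -831.00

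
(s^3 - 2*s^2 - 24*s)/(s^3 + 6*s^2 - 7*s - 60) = s*(s - 6)/(s^2 + 2*s - 15)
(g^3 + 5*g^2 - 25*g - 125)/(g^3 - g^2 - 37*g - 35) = (g^2 - 25)/(g^2 - 6*g - 7)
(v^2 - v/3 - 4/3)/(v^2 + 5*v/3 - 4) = (v + 1)/(v + 3)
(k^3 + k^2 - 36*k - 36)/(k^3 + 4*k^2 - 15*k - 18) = (k - 6)/(k - 3)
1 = 1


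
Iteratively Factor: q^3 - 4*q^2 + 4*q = (q - 2)*(q^2 - 2*q) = q*(q - 2)*(q - 2)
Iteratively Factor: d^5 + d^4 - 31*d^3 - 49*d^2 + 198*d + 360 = (d - 3)*(d^4 + 4*d^3 - 19*d^2 - 106*d - 120) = (d - 3)*(d + 2)*(d^3 + 2*d^2 - 23*d - 60) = (d - 3)*(d + 2)*(d + 4)*(d^2 - 2*d - 15) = (d - 3)*(d + 2)*(d + 3)*(d + 4)*(d - 5)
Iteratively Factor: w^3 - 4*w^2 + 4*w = (w - 2)*(w^2 - 2*w) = w*(w - 2)*(w - 2)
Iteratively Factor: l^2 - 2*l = (l - 2)*(l)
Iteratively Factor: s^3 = (s)*(s^2) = s^2*(s)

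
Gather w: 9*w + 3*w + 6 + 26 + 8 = 12*w + 40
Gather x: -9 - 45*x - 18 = -45*x - 27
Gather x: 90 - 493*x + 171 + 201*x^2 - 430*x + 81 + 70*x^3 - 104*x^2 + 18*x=70*x^3 + 97*x^2 - 905*x + 342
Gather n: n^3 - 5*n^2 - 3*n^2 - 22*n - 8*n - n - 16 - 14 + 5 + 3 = n^3 - 8*n^2 - 31*n - 22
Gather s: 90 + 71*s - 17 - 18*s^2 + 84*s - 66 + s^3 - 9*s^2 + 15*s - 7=s^3 - 27*s^2 + 170*s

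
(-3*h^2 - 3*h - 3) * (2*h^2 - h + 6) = -6*h^4 - 3*h^3 - 21*h^2 - 15*h - 18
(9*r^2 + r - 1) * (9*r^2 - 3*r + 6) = 81*r^4 - 18*r^3 + 42*r^2 + 9*r - 6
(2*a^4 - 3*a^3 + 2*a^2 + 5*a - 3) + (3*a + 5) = 2*a^4 - 3*a^3 + 2*a^2 + 8*a + 2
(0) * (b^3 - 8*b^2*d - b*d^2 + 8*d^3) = 0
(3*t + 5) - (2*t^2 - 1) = -2*t^2 + 3*t + 6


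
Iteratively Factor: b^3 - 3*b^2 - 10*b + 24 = (b - 4)*(b^2 + b - 6) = (b - 4)*(b - 2)*(b + 3)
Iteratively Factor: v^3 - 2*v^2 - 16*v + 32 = (v - 4)*(v^2 + 2*v - 8) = (v - 4)*(v + 4)*(v - 2)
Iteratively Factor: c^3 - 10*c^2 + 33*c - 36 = (c - 3)*(c^2 - 7*c + 12) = (c - 3)^2*(c - 4)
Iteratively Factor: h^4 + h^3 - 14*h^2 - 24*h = (h + 2)*(h^3 - h^2 - 12*h) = (h + 2)*(h + 3)*(h^2 - 4*h) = (h - 4)*(h + 2)*(h + 3)*(h)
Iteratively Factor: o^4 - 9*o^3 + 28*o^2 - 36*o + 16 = (o - 4)*(o^3 - 5*o^2 + 8*o - 4) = (o - 4)*(o - 2)*(o^2 - 3*o + 2) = (o - 4)*(o - 2)*(o - 1)*(o - 2)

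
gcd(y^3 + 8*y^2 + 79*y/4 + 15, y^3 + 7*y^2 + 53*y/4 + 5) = y^2 + 13*y/2 + 10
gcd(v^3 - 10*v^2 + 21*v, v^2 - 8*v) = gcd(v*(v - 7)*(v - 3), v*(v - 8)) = v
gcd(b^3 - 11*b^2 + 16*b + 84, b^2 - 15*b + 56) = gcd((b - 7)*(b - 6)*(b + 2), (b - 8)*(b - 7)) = b - 7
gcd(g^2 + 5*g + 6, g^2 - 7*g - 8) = 1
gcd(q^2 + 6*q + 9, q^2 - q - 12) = q + 3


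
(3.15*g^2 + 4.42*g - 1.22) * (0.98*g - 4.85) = 3.087*g^3 - 10.9459*g^2 - 22.6326*g + 5.917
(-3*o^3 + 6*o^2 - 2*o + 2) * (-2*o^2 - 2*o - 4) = 6*o^5 - 6*o^4 + 4*o^3 - 24*o^2 + 4*o - 8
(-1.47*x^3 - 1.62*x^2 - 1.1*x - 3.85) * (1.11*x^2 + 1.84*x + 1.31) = -1.6317*x^5 - 4.503*x^4 - 6.1275*x^3 - 8.4197*x^2 - 8.525*x - 5.0435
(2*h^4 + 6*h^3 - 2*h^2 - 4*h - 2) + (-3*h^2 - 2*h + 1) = 2*h^4 + 6*h^3 - 5*h^2 - 6*h - 1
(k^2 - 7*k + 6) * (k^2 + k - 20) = k^4 - 6*k^3 - 21*k^2 + 146*k - 120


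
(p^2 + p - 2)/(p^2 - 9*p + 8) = (p + 2)/(p - 8)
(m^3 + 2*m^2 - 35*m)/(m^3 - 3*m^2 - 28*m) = (-m^2 - 2*m + 35)/(-m^2 + 3*m + 28)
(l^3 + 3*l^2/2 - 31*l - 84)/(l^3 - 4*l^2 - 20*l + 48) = (l + 7/2)/(l - 2)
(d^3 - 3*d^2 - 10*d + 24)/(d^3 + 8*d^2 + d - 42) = (d - 4)/(d + 7)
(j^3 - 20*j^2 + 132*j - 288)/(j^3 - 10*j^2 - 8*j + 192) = (j - 6)/(j + 4)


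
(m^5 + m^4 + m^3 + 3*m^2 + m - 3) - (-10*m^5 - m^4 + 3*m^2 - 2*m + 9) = 11*m^5 + 2*m^4 + m^3 + 3*m - 12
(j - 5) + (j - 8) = 2*j - 13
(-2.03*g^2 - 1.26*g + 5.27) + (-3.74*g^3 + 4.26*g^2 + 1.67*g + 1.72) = -3.74*g^3 + 2.23*g^2 + 0.41*g + 6.99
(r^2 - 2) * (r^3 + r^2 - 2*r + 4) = r^5 + r^4 - 4*r^3 + 2*r^2 + 4*r - 8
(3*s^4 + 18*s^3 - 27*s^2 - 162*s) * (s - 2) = 3*s^5 + 12*s^4 - 63*s^3 - 108*s^2 + 324*s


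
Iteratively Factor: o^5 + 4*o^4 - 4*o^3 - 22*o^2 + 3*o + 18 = (o + 3)*(o^4 + o^3 - 7*o^2 - o + 6) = (o - 2)*(o + 3)*(o^3 + 3*o^2 - o - 3) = (o - 2)*(o - 1)*(o + 3)*(o^2 + 4*o + 3) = (o - 2)*(o - 1)*(o + 3)^2*(o + 1)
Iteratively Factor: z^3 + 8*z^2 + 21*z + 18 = (z + 3)*(z^2 + 5*z + 6) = (z + 2)*(z + 3)*(z + 3)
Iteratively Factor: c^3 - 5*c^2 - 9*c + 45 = (c - 3)*(c^2 - 2*c - 15) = (c - 3)*(c + 3)*(c - 5)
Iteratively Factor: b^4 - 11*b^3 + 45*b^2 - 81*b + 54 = (b - 3)*(b^3 - 8*b^2 + 21*b - 18) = (b - 3)*(b - 2)*(b^2 - 6*b + 9) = (b - 3)^2*(b - 2)*(b - 3)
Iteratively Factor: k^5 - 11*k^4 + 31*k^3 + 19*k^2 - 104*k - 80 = (k - 4)*(k^4 - 7*k^3 + 3*k^2 + 31*k + 20) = (k - 5)*(k - 4)*(k^3 - 2*k^2 - 7*k - 4) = (k - 5)*(k - 4)^2*(k^2 + 2*k + 1) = (k - 5)*(k - 4)^2*(k + 1)*(k + 1)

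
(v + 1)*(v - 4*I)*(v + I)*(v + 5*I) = v^4 + v^3 + 2*I*v^3 + 19*v^2 + 2*I*v^2 + 19*v + 20*I*v + 20*I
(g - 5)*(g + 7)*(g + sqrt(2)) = g^3 + sqrt(2)*g^2 + 2*g^2 - 35*g + 2*sqrt(2)*g - 35*sqrt(2)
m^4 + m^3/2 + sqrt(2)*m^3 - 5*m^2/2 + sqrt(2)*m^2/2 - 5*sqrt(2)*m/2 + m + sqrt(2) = (m - 1)*(m - 1/2)*(m + 2)*(m + sqrt(2))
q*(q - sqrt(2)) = q^2 - sqrt(2)*q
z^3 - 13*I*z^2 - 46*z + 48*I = (z - 8*I)*(z - 3*I)*(z - 2*I)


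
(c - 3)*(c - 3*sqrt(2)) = c^2 - 3*sqrt(2)*c - 3*c + 9*sqrt(2)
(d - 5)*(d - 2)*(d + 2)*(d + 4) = d^4 - d^3 - 24*d^2 + 4*d + 80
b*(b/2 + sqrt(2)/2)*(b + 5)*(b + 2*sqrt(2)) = b^4/2 + 3*sqrt(2)*b^3/2 + 5*b^3/2 + 2*b^2 + 15*sqrt(2)*b^2/2 + 10*b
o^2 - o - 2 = (o - 2)*(o + 1)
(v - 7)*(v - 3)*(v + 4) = v^3 - 6*v^2 - 19*v + 84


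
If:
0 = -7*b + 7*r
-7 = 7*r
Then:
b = -1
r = -1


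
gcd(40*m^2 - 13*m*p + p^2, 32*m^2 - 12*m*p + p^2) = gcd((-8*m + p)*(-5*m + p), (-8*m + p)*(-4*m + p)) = -8*m + p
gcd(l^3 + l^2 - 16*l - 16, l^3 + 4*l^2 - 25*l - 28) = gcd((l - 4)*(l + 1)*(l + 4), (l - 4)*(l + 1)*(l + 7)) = l^2 - 3*l - 4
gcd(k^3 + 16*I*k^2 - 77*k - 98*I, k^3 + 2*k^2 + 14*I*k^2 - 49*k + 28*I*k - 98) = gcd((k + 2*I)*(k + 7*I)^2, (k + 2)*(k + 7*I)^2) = k^2 + 14*I*k - 49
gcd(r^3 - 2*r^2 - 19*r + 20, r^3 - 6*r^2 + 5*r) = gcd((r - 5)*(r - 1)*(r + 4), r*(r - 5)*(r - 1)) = r^2 - 6*r + 5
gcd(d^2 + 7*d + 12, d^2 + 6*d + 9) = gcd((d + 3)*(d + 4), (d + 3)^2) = d + 3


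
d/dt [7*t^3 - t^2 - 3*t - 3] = 21*t^2 - 2*t - 3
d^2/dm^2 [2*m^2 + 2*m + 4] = 4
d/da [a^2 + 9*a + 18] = 2*a + 9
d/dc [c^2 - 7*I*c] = 2*c - 7*I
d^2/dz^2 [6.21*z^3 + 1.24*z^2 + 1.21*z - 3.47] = 37.26*z + 2.48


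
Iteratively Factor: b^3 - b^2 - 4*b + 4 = (b - 2)*(b^2 + b - 2) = (b - 2)*(b - 1)*(b + 2)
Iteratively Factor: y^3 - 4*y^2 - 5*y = (y + 1)*(y^2 - 5*y) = (y - 5)*(y + 1)*(y)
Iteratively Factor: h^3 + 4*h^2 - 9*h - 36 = (h + 4)*(h^2 - 9) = (h + 3)*(h + 4)*(h - 3)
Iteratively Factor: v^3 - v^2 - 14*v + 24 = (v + 4)*(v^2 - 5*v + 6) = (v - 3)*(v + 4)*(v - 2)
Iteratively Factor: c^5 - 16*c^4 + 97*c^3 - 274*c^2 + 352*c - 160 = (c - 2)*(c^4 - 14*c^3 + 69*c^2 - 136*c + 80) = (c - 4)*(c - 2)*(c^3 - 10*c^2 + 29*c - 20) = (c - 4)*(c - 2)*(c - 1)*(c^2 - 9*c + 20) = (c - 5)*(c - 4)*(c - 2)*(c - 1)*(c - 4)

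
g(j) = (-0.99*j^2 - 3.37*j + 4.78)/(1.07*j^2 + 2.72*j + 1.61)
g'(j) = (-2.14*j - 2.72)*(-0.99*j^2 - 3.37*j + 4.78)/(1.07*j^2 + 2.72*j + 1.61)^2 + (-1.98*j - 3.37)/(1.07*j^2 + 2.72*j + 1.61) = (0.9131*j^2 - 13.417*j - 18.4273)/(1.1449*j^4 + 5.8208*j^3 + 10.8438*j^2 + 8.7584*j + 2.5921)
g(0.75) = 0.40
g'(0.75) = -1.55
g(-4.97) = -0.20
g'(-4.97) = 0.34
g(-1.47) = -99.62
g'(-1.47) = 562.42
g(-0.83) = 77.02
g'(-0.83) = -831.28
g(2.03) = -0.53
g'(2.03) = -0.31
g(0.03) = 2.76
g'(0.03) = -6.57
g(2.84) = -0.71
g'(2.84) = -0.15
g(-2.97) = 2.04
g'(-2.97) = 3.34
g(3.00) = -0.73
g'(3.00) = -0.13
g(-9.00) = -0.71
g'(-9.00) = 0.04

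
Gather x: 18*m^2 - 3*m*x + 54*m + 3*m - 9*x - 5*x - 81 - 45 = 18*m^2 + 57*m + x*(-3*m - 14) - 126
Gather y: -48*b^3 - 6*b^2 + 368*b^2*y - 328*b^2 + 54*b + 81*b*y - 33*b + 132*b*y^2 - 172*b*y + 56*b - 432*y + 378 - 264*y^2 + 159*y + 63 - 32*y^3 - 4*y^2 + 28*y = -48*b^3 - 334*b^2 + 77*b - 32*y^3 + y^2*(132*b - 268) + y*(368*b^2 - 91*b - 245) + 441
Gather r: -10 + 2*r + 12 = 2*r + 2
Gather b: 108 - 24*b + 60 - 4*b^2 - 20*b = -4*b^2 - 44*b + 168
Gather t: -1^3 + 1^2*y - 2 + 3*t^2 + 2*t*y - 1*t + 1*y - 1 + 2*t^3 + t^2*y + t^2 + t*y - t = 2*t^3 + t^2*(y + 4) + t*(3*y - 2) + 2*y - 4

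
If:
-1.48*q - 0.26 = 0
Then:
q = -0.18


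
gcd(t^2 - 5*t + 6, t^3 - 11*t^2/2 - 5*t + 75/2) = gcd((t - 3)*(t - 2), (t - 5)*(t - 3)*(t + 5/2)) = t - 3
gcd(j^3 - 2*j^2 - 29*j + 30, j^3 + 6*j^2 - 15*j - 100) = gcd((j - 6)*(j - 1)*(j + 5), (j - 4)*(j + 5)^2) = j + 5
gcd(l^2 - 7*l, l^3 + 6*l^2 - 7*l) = l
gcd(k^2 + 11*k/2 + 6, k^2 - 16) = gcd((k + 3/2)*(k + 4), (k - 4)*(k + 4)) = k + 4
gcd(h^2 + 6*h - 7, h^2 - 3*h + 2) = h - 1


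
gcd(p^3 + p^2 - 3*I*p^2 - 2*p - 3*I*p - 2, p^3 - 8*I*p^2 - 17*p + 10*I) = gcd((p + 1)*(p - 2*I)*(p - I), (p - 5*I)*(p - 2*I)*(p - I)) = p^2 - 3*I*p - 2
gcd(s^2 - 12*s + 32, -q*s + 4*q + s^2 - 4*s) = s - 4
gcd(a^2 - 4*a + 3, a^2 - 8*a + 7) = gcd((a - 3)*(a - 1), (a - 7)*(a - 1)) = a - 1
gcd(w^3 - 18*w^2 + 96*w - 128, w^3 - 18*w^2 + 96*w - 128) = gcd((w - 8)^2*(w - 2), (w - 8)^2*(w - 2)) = w^3 - 18*w^2 + 96*w - 128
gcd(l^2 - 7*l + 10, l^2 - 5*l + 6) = l - 2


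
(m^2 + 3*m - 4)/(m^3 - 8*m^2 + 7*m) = (m + 4)/(m*(m - 7))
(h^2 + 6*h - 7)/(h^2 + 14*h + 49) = (h - 1)/(h + 7)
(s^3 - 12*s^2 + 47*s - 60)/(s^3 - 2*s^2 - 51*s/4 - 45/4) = 4*(s^2 - 7*s + 12)/(4*s^2 + 12*s + 9)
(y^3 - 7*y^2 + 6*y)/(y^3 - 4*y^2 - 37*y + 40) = y*(y - 6)/(y^2 - 3*y - 40)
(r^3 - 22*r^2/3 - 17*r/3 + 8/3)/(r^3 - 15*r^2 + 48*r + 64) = (r - 1/3)/(r - 8)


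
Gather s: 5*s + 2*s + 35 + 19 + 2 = 7*s + 56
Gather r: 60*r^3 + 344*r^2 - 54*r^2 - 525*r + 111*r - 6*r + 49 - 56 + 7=60*r^3 + 290*r^2 - 420*r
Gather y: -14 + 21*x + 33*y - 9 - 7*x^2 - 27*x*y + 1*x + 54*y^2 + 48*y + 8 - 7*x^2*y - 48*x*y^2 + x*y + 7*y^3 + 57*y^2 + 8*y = -7*x^2 + 22*x + 7*y^3 + y^2*(111 - 48*x) + y*(-7*x^2 - 26*x + 89) - 15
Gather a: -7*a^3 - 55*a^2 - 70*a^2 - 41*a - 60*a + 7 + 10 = -7*a^3 - 125*a^2 - 101*a + 17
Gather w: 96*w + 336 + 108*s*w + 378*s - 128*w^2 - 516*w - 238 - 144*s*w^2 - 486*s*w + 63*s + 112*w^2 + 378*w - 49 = 441*s + w^2*(-144*s - 16) + w*(-378*s - 42) + 49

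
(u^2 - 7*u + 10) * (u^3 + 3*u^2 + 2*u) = u^5 - 4*u^4 - 9*u^3 + 16*u^2 + 20*u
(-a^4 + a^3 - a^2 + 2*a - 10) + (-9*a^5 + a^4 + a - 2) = -9*a^5 + a^3 - a^2 + 3*a - 12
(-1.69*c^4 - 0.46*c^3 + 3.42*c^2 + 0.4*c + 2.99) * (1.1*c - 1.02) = -1.859*c^5 + 1.2178*c^4 + 4.2312*c^3 - 3.0484*c^2 + 2.881*c - 3.0498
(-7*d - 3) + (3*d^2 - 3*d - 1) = 3*d^2 - 10*d - 4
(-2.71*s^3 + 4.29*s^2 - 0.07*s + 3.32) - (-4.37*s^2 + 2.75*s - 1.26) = -2.71*s^3 + 8.66*s^2 - 2.82*s + 4.58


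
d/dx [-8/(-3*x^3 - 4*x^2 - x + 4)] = 8*(-9*x^2 - 8*x - 1)/(3*x^3 + 4*x^2 + x - 4)^2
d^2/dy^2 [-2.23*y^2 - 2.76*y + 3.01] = -4.46000000000000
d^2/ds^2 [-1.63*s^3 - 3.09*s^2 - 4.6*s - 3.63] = -9.78*s - 6.18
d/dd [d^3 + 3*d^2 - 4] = 3*d*(d + 2)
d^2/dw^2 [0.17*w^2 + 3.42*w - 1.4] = 0.340000000000000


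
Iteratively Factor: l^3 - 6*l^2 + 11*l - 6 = (l - 3)*(l^2 - 3*l + 2) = (l - 3)*(l - 1)*(l - 2)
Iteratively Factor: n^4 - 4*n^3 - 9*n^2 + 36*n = (n + 3)*(n^3 - 7*n^2 + 12*n) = (n - 3)*(n + 3)*(n^2 - 4*n) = (n - 4)*(n - 3)*(n + 3)*(n)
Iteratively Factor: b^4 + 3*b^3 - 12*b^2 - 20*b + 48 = (b - 2)*(b^3 + 5*b^2 - 2*b - 24) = (b - 2)*(b + 3)*(b^2 + 2*b - 8) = (b - 2)^2*(b + 3)*(b + 4)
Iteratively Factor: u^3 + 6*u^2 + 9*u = (u + 3)*(u^2 + 3*u) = u*(u + 3)*(u + 3)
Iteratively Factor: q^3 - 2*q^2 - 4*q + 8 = (q - 2)*(q^2 - 4) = (q - 2)^2*(q + 2)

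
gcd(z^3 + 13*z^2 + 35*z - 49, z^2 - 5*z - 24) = 1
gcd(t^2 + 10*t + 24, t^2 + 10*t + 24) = t^2 + 10*t + 24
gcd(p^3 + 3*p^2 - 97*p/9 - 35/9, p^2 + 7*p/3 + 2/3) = p + 1/3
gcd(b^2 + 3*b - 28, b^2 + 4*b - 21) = b + 7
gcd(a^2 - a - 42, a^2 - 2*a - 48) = a + 6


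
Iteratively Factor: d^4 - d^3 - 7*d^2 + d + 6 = (d + 2)*(d^3 - 3*d^2 - d + 3) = (d - 3)*(d + 2)*(d^2 - 1) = (d - 3)*(d - 1)*(d + 2)*(d + 1)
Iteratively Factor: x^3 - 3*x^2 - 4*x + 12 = (x - 2)*(x^2 - x - 6) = (x - 2)*(x + 2)*(x - 3)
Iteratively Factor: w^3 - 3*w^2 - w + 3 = (w - 3)*(w^2 - 1) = (w - 3)*(w - 1)*(w + 1)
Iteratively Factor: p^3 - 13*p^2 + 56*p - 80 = (p - 4)*(p^2 - 9*p + 20) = (p - 4)^2*(p - 5)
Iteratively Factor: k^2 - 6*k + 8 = (k - 2)*(k - 4)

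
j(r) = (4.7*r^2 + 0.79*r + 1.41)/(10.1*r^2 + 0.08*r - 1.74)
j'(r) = (-20.2*r - 0.08)*(4.7*r^2 + 0.79*r + 1.41)/(10.1*r^2 + 0.08*r - 1.74)^2 + (9.4*r + 0.79)/(10.1*r^2 + 0.08*r - 1.74) = (-7.603*r^2 - 44.838*r - 1.4874)/(102.01*r^4 + 1.616*r^3 - 35.1416*r^2 - 0.2784*r + 3.0276)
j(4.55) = 0.49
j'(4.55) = -0.01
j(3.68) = 0.50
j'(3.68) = -0.01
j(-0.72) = 0.95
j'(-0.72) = 2.27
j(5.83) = 0.48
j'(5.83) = -0.00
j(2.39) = 0.54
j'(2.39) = -0.05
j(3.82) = 0.50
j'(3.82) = -0.01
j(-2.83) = 0.47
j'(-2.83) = 0.01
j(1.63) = 0.60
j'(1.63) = -0.15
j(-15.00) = 0.46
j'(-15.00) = -0.00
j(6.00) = 0.48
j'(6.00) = -0.00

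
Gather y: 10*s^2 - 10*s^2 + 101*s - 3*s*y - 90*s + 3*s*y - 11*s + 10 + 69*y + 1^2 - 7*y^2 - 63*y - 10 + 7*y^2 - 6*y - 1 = 0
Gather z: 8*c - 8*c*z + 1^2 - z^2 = -8*c*z + 8*c - z^2 + 1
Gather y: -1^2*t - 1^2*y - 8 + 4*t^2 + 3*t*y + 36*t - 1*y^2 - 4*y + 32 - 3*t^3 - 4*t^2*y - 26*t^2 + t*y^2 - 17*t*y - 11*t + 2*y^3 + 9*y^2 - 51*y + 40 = -3*t^3 - 22*t^2 + 24*t + 2*y^3 + y^2*(t + 8) + y*(-4*t^2 - 14*t - 56) + 64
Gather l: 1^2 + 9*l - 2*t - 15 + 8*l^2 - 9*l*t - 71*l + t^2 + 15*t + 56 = 8*l^2 + l*(-9*t - 62) + t^2 + 13*t + 42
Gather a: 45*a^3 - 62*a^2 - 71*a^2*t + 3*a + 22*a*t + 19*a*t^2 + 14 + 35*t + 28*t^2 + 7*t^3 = 45*a^3 + a^2*(-71*t - 62) + a*(19*t^2 + 22*t + 3) + 7*t^3 + 28*t^2 + 35*t + 14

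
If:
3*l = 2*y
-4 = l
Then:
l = -4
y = -6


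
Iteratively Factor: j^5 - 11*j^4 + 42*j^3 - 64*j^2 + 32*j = (j - 4)*(j^4 - 7*j^3 + 14*j^2 - 8*j) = j*(j - 4)*(j^3 - 7*j^2 + 14*j - 8) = j*(j - 4)*(j - 1)*(j^2 - 6*j + 8) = j*(j - 4)^2*(j - 1)*(j - 2)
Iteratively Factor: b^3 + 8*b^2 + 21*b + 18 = (b + 3)*(b^2 + 5*b + 6) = (b + 3)^2*(b + 2)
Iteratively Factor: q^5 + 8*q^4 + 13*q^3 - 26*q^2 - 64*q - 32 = (q + 1)*(q^4 + 7*q^3 + 6*q^2 - 32*q - 32) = (q + 1)*(q + 4)*(q^3 + 3*q^2 - 6*q - 8) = (q + 1)*(q + 4)^2*(q^2 - q - 2) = (q + 1)^2*(q + 4)^2*(q - 2)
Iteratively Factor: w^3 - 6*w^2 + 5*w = (w)*(w^2 - 6*w + 5) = w*(w - 5)*(w - 1)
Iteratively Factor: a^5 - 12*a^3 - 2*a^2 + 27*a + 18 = (a - 3)*(a^4 + 3*a^3 - 3*a^2 - 11*a - 6) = (a - 3)*(a + 3)*(a^3 - 3*a - 2) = (a - 3)*(a + 1)*(a + 3)*(a^2 - a - 2) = (a - 3)*(a - 2)*(a + 1)*(a + 3)*(a + 1)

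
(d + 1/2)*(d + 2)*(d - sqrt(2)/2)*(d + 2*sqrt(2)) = d^4 + 3*sqrt(2)*d^3/2 + 5*d^3/2 - d^2 + 15*sqrt(2)*d^2/4 - 5*d + 3*sqrt(2)*d/2 - 2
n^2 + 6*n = n*(n + 6)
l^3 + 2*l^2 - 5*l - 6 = (l - 2)*(l + 1)*(l + 3)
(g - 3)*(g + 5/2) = g^2 - g/2 - 15/2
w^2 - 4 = (w - 2)*(w + 2)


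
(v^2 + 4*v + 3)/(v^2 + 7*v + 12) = (v + 1)/(v + 4)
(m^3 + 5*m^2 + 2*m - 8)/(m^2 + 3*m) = (m^3 + 5*m^2 + 2*m - 8)/(m*(m + 3))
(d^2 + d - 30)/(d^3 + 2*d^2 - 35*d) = (d + 6)/(d*(d + 7))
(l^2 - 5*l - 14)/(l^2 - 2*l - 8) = (l - 7)/(l - 4)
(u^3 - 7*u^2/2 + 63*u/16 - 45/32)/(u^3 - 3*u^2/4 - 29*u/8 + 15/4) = (u - 3/4)/(u + 2)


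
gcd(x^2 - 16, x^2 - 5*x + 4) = x - 4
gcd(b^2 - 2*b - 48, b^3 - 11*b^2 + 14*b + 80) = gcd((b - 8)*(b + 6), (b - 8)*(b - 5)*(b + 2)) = b - 8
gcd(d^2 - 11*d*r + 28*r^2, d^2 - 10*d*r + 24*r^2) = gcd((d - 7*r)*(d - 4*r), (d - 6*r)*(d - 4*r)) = -d + 4*r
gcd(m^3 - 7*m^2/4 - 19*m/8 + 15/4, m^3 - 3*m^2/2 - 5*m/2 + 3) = m^2 - m/2 - 3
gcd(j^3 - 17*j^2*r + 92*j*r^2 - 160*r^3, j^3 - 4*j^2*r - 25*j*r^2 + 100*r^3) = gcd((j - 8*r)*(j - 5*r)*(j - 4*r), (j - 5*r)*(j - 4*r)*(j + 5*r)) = j^2 - 9*j*r + 20*r^2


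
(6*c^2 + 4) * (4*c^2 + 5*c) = 24*c^4 + 30*c^3 + 16*c^2 + 20*c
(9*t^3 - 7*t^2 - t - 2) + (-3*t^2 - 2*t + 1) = 9*t^3 - 10*t^2 - 3*t - 1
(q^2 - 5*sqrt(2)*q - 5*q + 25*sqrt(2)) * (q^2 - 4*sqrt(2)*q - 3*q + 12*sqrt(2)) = q^4 - 9*sqrt(2)*q^3 - 8*q^3 + 55*q^2 + 72*sqrt(2)*q^2 - 320*q - 135*sqrt(2)*q + 600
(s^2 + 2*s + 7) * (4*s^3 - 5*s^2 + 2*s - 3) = 4*s^5 + 3*s^4 + 20*s^3 - 34*s^2 + 8*s - 21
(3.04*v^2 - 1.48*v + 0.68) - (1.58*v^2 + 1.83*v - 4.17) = 1.46*v^2 - 3.31*v + 4.85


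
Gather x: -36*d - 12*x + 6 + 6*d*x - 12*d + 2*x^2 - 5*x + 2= -48*d + 2*x^2 + x*(6*d - 17) + 8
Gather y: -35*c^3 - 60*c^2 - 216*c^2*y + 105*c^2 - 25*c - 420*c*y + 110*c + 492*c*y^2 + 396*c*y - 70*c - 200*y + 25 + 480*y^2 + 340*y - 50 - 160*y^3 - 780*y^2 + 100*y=-35*c^3 + 45*c^2 + 15*c - 160*y^3 + y^2*(492*c - 300) + y*(-216*c^2 - 24*c + 240) - 25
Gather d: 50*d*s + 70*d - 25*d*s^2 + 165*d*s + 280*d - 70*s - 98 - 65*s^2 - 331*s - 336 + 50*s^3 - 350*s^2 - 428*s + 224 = d*(-25*s^2 + 215*s + 350) + 50*s^3 - 415*s^2 - 829*s - 210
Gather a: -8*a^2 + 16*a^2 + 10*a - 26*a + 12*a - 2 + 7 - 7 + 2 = 8*a^2 - 4*a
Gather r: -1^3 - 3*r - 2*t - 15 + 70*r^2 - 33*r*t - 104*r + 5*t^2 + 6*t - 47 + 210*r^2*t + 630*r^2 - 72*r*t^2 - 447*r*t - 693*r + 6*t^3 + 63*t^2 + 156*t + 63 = r^2*(210*t + 700) + r*(-72*t^2 - 480*t - 800) + 6*t^3 + 68*t^2 + 160*t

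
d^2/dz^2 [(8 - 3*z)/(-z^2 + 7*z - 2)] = 2*((29 - 9*z)*(z^2 - 7*z + 2) + (2*z - 7)^2*(3*z - 8))/(z^2 - 7*z + 2)^3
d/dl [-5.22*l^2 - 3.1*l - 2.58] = -10.44*l - 3.1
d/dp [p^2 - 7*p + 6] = 2*p - 7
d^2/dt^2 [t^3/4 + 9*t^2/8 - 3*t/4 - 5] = 3*t/2 + 9/4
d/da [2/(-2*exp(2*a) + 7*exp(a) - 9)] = (8*exp(a) - 14)*exp(a)/(2*exp(2*a) - 7*exp(a) + 9)^2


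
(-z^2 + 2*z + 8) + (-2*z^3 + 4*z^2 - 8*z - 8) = -2*z^3 + 3*z^2 - 6*z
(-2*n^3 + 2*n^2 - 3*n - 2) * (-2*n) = 4*n^4 - 4*n^3 + 6*n^2 + 4*n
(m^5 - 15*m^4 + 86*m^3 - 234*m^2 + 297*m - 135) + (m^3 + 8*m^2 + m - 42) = m^5 - 15*m^4 + 87*m^3 - 226*m^2 + 298*m - 177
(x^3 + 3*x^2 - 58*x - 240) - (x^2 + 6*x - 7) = x^3 + 2*x^2 - 64*x - 233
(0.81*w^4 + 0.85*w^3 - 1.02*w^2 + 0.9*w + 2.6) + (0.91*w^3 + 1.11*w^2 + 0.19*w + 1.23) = 0.81*w^4 + 1.76*w^3 + 0.0900000000000001*w^2 + 1.09*w + 3.83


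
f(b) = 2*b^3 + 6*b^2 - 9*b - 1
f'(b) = 6*b^2 + 12*b - 9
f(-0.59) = 5.99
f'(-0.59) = -13.99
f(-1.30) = 16.45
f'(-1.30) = -14.46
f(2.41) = 40.15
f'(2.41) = 54.77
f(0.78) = -3.42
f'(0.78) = 4.01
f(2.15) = 27.26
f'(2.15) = 44.54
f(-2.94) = 26.50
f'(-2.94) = 7.58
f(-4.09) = -0.66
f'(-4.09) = 42.29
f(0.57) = -3.81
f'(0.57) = -0.21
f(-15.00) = -5266.00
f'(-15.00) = 1161.00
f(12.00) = 4211.00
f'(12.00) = 999.00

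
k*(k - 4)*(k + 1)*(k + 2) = k^4 - k^3 - 10*k^2 - 8*k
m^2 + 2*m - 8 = (m - 2)*(m + 4)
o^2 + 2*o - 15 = (o - 3)*(o + 5)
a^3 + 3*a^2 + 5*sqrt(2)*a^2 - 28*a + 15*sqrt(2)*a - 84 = (a + 3)*(a - 2*sqrt(2))*(a + 7*sqrt(2))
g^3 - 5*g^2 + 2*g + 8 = (g - 4)*(g - 2)*(g + 1)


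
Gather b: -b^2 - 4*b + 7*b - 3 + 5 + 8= -b^2 + 3*b + 10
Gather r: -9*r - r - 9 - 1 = -10*r - 10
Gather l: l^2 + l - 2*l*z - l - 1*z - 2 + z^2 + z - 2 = l^2 - 2*l*z + z^2 - 4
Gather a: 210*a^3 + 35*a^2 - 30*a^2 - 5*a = 210*a^3 + 5*a^2 - 5*a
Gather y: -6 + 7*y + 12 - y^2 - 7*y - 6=-y^2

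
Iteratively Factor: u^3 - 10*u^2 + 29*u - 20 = (u - 4)*(u^2 - 6*u + 5) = (u - 4)*(u - 1)*(u - 5)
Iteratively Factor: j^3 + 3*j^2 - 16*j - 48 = (j + 3)*(j^2 - 16) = (j - 4)*(j + 3)*(j + 4)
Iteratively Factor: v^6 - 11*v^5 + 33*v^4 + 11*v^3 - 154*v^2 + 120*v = (v - 3)*(v^5 - 8*v^4 + 9*v^3 + 38*v^2 - 40*v) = (v - 3)*(v - 1)*(v^4 - 7*v^3 + 2*v^2 + 40*v) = (v - 3)*(v - 1)*(v + 2)*(v^3 - 9*v^2 + 20*v) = (v - 4)*(v - 3)*(v - 1)*(v + 2)*(v^2 - 5*v) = (v - 5)*(v - 4)*(v - 3)*(v - 1)*(v + 2)*(v)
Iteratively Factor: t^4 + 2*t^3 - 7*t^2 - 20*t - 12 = (t - 3)*(t^3 + 5*t^2 + 8*t + 4) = (t - 3)*(t + 2)*(t^2 + 3*t + 2) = (t - 3)*(t + 1)*(t + 2)*(t + 2)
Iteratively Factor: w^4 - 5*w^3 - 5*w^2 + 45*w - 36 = (w + 3)*(w^3 - 8*w^2 + 19*w - 12) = (w - 4)*(w + 3)*(w^2 - 4*w + 3) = (w - 4)*(w - 1)*(w + 3)*(w - 3)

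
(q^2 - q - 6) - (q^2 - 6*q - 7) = 5*q + 1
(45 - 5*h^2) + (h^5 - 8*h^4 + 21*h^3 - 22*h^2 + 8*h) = h^5 - 8*h^4 + 21*h^3 - 27*h^2 + 8*h + 45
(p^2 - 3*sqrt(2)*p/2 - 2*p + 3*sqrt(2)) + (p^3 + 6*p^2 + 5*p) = p^3 + 7*p^2 - 3*sqrt(2)*p/2 + 3*p + 3*sqrt(2)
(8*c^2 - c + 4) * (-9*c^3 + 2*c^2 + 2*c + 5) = -72*c^5 + 25*c^4 - 22*c^3 + 46*c^2 + 3*c + 20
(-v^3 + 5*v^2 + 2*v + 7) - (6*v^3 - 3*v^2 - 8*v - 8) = -7*v^3 + 8*v^2 + 10*v + 15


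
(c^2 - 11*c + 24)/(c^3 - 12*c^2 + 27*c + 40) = (c - 3)/(c^2 - 4*c - 5)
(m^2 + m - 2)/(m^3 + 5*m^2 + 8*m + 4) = (m - 1)/(m^2 + 3*m + 2)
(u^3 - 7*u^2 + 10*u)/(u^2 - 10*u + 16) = u*(u - 5)/(u - 8)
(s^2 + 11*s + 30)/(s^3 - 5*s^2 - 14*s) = (s^2 + 11*s + 30)/(s*(s^2 - 5*s - 14))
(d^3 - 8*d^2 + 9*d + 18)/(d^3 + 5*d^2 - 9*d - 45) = (d^2 - 5*d - 6)/(d^2 + 8*d + 15)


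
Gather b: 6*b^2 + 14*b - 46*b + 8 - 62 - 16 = 6*b^2 - 32*b - 70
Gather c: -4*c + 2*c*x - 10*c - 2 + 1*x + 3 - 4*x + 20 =c*(2*x - 14) - 3*x + 21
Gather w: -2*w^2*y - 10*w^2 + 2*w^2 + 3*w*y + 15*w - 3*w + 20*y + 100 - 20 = w^2*(-2*y - 8) + w*(3*y + 12) + 20*y + 80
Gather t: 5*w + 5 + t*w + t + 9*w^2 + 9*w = t*(w + 1) + 9*w^2 + 14*w + 5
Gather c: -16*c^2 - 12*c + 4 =-16*c^2 - 12*c + 4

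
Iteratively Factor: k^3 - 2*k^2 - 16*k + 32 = (k - 2)*(k^2 - 16) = (k - 4)*(k - 2)*(k + 4)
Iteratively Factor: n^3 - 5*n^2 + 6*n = (n - 3)*(n^2 - 2*n) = n*(n - 3)*(n - 2)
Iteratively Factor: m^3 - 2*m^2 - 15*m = (m - 5)*(m^2 + 3*m) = m*(m - 5)*(m + 3)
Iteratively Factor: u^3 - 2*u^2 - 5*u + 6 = (u + 2)*(u^2 - 4*u + 3) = (u - 1)*(u + 2)*(u - 3)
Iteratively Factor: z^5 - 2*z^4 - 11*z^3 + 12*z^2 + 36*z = (z + 2)*(z^4 - 4*z^3 - 3*z^2 + 18*z) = (z + 2)^2*(z^3 - 6*z^2 + 9*z) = z*(z + 2)^2*(z^2 - 6*z + 9) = z*(z - 3)*(z + 2)^2*(z - 3)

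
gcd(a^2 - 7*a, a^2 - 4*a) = a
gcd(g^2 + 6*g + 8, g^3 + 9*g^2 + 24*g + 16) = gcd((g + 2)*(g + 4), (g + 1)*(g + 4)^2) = g + 4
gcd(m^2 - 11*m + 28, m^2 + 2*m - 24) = m - 4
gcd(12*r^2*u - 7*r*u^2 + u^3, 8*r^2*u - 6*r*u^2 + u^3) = 4*r*u - u^2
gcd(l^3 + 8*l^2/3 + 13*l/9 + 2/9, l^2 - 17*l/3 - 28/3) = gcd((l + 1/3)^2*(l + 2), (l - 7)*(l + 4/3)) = 1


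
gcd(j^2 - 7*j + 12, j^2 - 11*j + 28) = j - 4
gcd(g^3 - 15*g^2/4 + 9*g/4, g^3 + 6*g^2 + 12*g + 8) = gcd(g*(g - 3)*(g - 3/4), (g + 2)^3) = 1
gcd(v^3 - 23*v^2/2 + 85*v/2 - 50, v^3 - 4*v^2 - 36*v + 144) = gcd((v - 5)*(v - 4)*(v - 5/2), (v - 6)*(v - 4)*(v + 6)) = v - 4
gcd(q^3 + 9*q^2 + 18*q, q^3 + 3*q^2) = q^2 + 3*q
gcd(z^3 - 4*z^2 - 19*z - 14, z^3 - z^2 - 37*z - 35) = z^2 - 6*z - 7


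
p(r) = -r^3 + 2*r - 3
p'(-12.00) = -430.00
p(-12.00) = 1701.00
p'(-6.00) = -106.00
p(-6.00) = 201.00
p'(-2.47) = -16.30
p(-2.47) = 7.13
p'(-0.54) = 1.13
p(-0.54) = -3.92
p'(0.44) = 1.42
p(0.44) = -2.21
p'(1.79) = -7.61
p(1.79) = -5.16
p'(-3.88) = -43.16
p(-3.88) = 47.65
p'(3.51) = -34.96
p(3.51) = -39.22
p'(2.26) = -13.32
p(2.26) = -10.02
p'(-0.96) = -0.76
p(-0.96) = -4.04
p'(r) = 2 - 3*r^2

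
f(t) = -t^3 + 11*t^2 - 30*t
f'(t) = -3*t^2 + 22*t - 30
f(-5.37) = 633.16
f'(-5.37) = -234.65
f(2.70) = -20.49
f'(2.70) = 7.53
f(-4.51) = 450.77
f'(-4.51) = -190.24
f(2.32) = -22.88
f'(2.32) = 4.89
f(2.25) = -23.20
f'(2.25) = 4.31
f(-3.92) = 346.87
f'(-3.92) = -162.34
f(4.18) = -6.24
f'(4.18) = 9.54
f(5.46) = 1.36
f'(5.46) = 0.69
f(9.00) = -108.00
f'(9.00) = -75.00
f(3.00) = -18.00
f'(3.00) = 9.00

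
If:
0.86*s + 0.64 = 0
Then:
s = -0.74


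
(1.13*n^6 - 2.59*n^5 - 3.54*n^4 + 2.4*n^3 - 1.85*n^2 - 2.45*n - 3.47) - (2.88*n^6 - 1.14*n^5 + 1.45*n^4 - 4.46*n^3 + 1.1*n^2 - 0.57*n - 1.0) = -1.75*n^6 - 1.45*n^5 - 4.99*n^4 + 6.86*n^3 - 2.95*n^2 - 1.88*n - 2.47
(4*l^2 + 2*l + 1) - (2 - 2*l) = 4*l^2 + 4*l - 1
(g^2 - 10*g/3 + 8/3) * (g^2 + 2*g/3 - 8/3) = g^4 - 8*g^3/3 - 20*g^2/9 + 32*g/3 - 64/9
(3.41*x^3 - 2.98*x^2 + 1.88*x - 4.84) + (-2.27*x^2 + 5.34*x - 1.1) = 3.41*x^3 - 5.25*x^2 + 7.22*x - 5.94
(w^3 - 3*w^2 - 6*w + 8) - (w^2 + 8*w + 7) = w^3 - 4*w^2 - 14*w + 1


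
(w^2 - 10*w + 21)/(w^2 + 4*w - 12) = (w^2 - 10*w + 21)/(w^2 + 4*w - 12)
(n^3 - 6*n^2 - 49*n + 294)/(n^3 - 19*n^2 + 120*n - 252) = (n + 7)/(n - 6)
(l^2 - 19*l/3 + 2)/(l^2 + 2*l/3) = (3*l^2 - 19*l + 6)/(l*(3*l + 2))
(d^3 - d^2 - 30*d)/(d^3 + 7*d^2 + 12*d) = (d^2 - d - 30)/(d^2 + 7*d + 12)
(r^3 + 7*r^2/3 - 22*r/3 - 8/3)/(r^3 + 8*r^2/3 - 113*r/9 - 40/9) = 3*(r^2 + 2*r - 8)/(3*r^2 + 7*r - 40)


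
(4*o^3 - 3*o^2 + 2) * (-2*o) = -8*o^4 + 6*o^3 - 4*o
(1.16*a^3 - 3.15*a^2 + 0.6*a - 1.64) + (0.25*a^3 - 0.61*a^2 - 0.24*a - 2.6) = 1.41*a^3 - 3.76*a^2 + 0.36*a - 4.24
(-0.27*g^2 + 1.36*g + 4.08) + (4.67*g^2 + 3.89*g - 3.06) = 4.4*g^2 + 5.25*g + 1.02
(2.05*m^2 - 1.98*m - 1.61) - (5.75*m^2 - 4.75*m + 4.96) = -3.7*m^2 + 2.77*m - 6.57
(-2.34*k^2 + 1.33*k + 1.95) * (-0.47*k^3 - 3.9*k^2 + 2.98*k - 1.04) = 1.0998*k^5 + 8.5009*k^4 - 13.0767*k^3 - 1.208*k^2 + 4.4278*k - 2.028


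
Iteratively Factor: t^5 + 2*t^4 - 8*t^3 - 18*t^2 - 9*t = (t + 1)*(t^4 + t^3 - 9*t^2 - 9*t) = (t + 1)*(t + 3)*(t^3 - 2*t^2 - 3*t) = (t + 1)^2*(t + 3)*(t^2 - 3*t) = t*(t + 1)^2*(t + 3)*(t - 3)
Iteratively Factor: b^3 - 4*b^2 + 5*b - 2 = (b - 1)*(b^2 - 3*b + 2) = (b - 1)^2*(b - 2)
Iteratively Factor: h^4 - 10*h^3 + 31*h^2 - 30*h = (h)*(h^3 - 10*h^2 + 31*h - 30) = h*(h - 5)*(h^2 - 5*h + 6) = h*(h - 5)*(h - 2)*(h - 3)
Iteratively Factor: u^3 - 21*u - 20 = (u - 5)*(u^2 + 5*u + 4) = (u - 5)*(u + 1)*(u + 4)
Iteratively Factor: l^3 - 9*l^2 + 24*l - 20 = (l - 5)*(l^2 - 4*l + 4) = (l - 5)*(l - 2)*(l - 2)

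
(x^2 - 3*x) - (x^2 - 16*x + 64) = 13*x - 64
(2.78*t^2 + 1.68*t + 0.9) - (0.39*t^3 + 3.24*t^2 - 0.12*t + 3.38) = -0.39*t^3 - 0.46*t^2 + 1.8*t - 2.48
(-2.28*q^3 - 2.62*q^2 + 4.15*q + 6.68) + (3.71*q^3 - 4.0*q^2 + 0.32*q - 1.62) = 1.43*q^3 - 6.62*q^2 + 4.47*q + 5.06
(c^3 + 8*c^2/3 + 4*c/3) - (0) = c^3 + 8*c^2/3 + 4*c/3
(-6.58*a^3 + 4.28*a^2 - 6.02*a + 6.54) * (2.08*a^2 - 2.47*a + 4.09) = -13.6864*a^5 + 25.155*a^4 - 50.0054*a^3 + 45.9778*a^2 - 40.7756*a + 26.7486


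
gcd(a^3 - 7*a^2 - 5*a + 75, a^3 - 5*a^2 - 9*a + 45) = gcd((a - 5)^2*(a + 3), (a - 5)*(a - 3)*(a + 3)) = a^2 - 2*a - 15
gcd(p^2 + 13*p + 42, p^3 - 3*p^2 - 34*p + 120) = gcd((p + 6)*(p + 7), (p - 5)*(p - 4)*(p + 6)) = p + 6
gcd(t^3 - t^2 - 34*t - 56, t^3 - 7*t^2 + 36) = t + 2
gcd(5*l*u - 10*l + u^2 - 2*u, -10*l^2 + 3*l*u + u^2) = 5*l + u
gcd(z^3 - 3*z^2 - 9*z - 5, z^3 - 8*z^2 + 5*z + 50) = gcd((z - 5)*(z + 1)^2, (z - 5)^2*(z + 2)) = z - 5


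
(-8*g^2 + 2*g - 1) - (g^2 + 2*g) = -9*g^2 - 1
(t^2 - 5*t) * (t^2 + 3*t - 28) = t^4 - 2*t^3 - 43*t^2 + 140*t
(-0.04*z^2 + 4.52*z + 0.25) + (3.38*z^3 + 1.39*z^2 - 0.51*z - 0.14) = 3.38*z^3 + 1.35*z^2 + 4.01*z + 0.11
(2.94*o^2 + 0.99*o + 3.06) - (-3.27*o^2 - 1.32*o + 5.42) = 6.21*o^2 + 2.31*o - 2.36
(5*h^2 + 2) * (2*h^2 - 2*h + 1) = 10*h^4 - 10*h^3 + 9*h^2 - 4*h + 2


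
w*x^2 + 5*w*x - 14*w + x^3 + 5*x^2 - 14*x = (w + x)*(x - 2)*(x + 7)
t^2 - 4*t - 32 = (t - 8)*(t + 4)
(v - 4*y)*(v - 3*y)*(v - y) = v^3 - 8*v^2*y + 19*v*y^2 - 12*y^3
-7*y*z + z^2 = z*(-7*y + z)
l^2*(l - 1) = l^3 - l^2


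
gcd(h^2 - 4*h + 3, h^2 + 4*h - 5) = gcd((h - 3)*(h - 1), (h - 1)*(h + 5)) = h - 1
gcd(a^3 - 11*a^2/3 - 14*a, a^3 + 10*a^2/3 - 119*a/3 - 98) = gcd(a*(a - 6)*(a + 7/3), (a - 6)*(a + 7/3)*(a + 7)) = a^2 - 11*a/3 - 14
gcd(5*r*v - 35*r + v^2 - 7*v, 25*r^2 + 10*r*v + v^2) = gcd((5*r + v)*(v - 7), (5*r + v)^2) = 5*r + v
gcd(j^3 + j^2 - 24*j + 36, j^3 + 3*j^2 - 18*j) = j^2 + 3*j - 18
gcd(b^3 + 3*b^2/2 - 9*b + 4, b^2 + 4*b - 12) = b - 2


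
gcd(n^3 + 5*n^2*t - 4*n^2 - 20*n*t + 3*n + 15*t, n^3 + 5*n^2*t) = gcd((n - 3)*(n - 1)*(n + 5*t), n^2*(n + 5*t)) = n + 5*t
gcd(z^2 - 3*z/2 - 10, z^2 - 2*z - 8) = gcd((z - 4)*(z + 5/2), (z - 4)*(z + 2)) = z - 4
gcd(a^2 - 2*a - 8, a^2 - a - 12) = a - 4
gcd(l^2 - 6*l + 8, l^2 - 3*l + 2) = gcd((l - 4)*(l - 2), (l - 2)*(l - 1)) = l - 2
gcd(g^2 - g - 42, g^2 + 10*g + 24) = g + 6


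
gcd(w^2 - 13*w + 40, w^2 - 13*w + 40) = w^2 - 13*w + 40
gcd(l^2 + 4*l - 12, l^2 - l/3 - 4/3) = 1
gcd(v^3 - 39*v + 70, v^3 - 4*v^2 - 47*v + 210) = v^2 + 2*v - 35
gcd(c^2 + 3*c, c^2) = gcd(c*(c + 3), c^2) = c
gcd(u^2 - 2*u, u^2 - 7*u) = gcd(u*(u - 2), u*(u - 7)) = u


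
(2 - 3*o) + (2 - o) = 4 - 4*o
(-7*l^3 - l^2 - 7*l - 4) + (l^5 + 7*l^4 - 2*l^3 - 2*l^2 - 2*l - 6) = l^5 + 7*l^4 - 9*l^3 - 3*l^2 - 9*l - 10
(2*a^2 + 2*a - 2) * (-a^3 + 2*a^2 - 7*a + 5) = -2*a^5 + 2*a^4 - 8*a^3 - 8*a^2 + 24*a - 10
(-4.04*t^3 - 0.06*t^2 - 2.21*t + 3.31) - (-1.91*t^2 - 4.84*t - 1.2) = -4.04*t^3 + 1.85*t^2 + 2.63*t + 4.51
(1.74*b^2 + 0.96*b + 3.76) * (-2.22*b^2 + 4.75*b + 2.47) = -3.8628*b^4 + 6.1338*b^3 + 0.510599999999999*b^2 + 20.2312*b + 9.2872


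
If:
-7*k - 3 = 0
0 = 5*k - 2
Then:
No Solution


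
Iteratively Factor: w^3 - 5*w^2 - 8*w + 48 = (w + 3)*(w^2 - 8*w + 16) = (w - 4)*(w + 3)*(w - 4)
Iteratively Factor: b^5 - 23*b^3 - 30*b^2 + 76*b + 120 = (b - 5)*(b^4 + 5*b^3 + 2*b^2 - 20*b - 24) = (b - 5)*(b + 3)*(b^3 + 2*b^2 - 4*b - 8) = (b - 5)*(b + 2)*(b + 3)*(b^2 - 4) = (b - 5)*(b - 2)*(b + 2)*(b + 3)*(b + 2)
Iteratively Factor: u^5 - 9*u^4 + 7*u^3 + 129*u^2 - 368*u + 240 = (u - 1)*(u^4 - 8*u^3 - u^2 + 128*u - 240) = (u - 4)*(u - 1)*(u^3 - 4*u^2 - 17*u + 60) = (u - 4)*(u - 3)*(u - 1)*(u^2 - u - 20) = (u - 5)*(u - 4)*(u - 3)*(u - 1)*(u + 4)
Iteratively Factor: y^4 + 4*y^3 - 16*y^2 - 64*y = (y)*(y^3 + 4*y^2 - 16*y - 64) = y*(y + 4)*(y^2 - 16) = y*(y + 4)^2*(y - 4)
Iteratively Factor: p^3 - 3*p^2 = (p - 3)*(p^2) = p*(p - 3)*(p)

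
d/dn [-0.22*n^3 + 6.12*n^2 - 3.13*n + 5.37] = -0.66*n^2 + 12.24*n - 3.13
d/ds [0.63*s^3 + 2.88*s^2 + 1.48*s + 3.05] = 1.89*s^2 + 5.76*s + 1.48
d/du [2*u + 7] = 2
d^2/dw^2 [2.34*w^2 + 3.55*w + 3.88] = 4.68000000000000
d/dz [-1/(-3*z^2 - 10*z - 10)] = 2*(-3*z - 5)/(3*z^2 + 10*z + 10)^2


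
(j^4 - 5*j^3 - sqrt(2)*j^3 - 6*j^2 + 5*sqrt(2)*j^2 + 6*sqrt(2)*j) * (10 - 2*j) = -2*j^5 + 2*sqrt(2)*j^4 + 20*j^4 - 38*j^3 - 20*sqrt(2)*j^3 - 60*j^2 + 38*sqrt(2)*j^2 + 60*sqrt(2)*j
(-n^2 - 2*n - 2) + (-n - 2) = -n^2 - 3*n - 4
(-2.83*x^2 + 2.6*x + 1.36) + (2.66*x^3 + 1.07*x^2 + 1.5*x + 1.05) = 2.66*x^3 - 1.76*x^2 + 4.1*x + 2.41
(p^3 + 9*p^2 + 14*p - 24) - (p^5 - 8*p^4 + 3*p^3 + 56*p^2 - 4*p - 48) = -p^5 + 8*p^4 - 2*p^3 - 47*p^2 + 18*p + 24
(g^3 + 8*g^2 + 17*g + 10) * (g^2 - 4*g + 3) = g^5 + 4*g^4 - 12*g^3 - 34*g^2 + 11*g + 30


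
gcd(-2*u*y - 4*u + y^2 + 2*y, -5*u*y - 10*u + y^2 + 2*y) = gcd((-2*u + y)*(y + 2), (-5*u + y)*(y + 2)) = y + 2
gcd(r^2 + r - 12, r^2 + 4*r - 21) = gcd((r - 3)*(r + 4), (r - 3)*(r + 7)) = r - 3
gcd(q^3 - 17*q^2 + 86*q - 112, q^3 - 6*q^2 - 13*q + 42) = q^2 - 9*q + 14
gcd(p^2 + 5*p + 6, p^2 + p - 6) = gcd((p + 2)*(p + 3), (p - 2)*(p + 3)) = p + 3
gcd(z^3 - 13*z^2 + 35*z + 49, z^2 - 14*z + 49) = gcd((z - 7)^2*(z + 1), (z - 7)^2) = z^2 - 14*z + 49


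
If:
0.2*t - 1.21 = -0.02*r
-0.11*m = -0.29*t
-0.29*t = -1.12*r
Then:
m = 15.55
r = 1.53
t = 5.90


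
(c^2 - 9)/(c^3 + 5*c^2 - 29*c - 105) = (c - 3)/(c^2 + 2*c - 35)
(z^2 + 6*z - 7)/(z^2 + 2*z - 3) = (z + 7)/(z + 3)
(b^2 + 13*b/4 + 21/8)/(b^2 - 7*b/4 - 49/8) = (2*b + 3)/(2*b - 7)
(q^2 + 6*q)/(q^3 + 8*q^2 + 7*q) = (q + 6)/(q^2 + 8*q + 7)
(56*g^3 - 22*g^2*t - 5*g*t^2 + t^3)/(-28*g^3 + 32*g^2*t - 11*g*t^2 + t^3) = (4*g + t)/(-2*g + t)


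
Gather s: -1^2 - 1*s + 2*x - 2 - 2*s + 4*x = -3*s + 6*x - 3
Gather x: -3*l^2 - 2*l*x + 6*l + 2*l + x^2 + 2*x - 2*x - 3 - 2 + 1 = -3*l^2 - 2*l*x + 8*l + x^2 - 4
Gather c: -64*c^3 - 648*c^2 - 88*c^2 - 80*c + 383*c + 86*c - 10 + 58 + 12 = -64*c^3 - 736*c^2 + 389*c + 60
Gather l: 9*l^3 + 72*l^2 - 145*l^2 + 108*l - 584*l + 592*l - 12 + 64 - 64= 9*l^3 - 73*l^2 + 116*l - 12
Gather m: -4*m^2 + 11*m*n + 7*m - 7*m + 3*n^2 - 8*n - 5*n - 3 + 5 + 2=-4*m^2 + 11*m*n + 3*n^2 - 13*n + 4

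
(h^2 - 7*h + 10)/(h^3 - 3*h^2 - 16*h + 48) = (h^2 - 7*h + 10)/(h^3 - 3*h^2 - 16*h + 48)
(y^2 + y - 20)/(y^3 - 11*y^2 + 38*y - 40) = (y + 5)/(y^2 - 7*y + 10)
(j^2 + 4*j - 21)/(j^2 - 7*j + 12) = (j + 7)/(j - 4)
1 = 1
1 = 1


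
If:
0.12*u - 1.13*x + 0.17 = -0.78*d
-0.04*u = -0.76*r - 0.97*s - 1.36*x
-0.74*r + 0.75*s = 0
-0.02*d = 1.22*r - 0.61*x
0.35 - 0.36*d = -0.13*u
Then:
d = 0.09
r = -0.02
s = -0.02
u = -2.43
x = -0.04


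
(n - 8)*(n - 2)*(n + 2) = n^3 - 8*n^2 - 4*n + 32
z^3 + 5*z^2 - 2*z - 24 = (z - 2)*(z + 3)*(z + 4)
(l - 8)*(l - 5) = l^2 - 13*l + 40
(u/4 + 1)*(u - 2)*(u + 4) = u^3/4 + 3*u^2/2 - 8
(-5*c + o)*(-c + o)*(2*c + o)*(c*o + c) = 10*c^4*o + 10*c^4 - 7*c^3*o^2 - 7*c^3*o - 4*c^2*o^3 - 4*c^2*o^2 + c*o^4 + c*o^3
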